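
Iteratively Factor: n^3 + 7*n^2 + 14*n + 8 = (n + 1)*(n^2 + 6*n + 8) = (n + 1)*(n + 2)*(n + 4)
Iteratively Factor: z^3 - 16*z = (z)*(z^2 - 16) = z*(z - 4)*(z + 4)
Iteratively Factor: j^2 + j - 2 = (j - 1)*(j + 2)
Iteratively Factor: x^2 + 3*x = (x)*(x + 3)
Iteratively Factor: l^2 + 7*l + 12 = (l + 4)*(l + 3)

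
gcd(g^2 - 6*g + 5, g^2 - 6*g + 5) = g^2 - 6*g + 5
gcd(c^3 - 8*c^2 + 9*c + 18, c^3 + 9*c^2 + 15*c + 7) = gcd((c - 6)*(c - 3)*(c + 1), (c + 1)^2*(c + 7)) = c + 1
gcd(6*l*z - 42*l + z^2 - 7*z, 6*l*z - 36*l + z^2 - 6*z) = 6*l + z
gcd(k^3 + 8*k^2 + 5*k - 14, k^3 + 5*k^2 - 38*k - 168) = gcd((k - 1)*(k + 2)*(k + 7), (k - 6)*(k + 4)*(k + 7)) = k + 7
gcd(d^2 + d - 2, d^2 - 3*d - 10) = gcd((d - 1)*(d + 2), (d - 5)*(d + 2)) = d + 2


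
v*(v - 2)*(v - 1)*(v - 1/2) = v^4 - 7*v^3/2 + 7*v^2/2 - v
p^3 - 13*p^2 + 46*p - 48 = (p - 8)*(p - 3)*(p - 2)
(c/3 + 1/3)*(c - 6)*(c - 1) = c^3/3 - 2*c^2 - c/3 + 2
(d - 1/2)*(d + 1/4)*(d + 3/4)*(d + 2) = d^4 + 5*d^3/2 + 11*d^2/16 - 23*d/32 - 3/16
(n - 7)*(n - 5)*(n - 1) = n^3 - 13*n^2 + 47*n - 35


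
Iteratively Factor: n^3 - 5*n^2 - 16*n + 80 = (n + 4)*(n^2 - 9*n + 20) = (n - 4)*(n + 4)*(n - 5)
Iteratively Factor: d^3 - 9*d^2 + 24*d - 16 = (d - 4)*(d^2 - 5*d + 4) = (d - 4)^2*(d - 1)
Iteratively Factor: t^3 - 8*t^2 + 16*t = (t)*(t^2 - 8*t + 16) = t*(t - 4)*(t - 4)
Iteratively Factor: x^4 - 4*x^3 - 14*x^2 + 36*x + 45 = (x + 3)*(x^3 - 7*x^2 + 7*x + 15) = (x - 3)*(x + 3)*(x^2 - 4*x - 5) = (x - 5)*(x - 3)*(x + 3)*(x + 1)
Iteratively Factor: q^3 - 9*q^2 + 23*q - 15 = (q - 3)*(q^2 - 6*q + 5) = (q - 3)*(q - 1)*(q - 5)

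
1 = 1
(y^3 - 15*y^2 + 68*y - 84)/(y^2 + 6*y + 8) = (y^3 - 15*y^2 + 68*y - 84)/(y^2 + 6*y + 8)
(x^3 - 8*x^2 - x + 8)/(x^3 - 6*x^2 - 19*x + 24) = (x + 1)/(x + 3)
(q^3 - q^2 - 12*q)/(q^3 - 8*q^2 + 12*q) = (q^2 - q - 12)/(q^2 - 8*q + 12)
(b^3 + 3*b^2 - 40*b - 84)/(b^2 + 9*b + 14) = b - 6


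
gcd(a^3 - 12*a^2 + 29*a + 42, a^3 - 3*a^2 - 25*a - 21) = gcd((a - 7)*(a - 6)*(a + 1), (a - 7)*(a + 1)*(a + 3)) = a^2 - 6*a - 7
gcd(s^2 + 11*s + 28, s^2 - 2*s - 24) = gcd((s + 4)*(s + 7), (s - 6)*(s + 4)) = s + 4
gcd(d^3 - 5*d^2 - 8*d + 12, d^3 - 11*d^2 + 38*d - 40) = 1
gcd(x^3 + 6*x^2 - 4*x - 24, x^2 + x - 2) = x + 2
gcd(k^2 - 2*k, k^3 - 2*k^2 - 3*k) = k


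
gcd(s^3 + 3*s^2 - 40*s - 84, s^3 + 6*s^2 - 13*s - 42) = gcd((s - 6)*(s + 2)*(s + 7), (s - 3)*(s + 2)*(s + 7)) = s^2 + 9*s + 14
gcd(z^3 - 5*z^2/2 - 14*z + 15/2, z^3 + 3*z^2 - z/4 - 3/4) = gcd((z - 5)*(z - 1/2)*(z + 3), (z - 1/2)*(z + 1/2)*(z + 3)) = z^2 + 5*z/2 - 3/2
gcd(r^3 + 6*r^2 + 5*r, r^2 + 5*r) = r^2 + 5*r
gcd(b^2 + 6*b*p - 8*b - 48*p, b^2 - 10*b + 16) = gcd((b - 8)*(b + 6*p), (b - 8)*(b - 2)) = b - 8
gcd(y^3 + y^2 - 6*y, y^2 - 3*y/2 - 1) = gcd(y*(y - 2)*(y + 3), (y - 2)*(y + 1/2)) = y - 2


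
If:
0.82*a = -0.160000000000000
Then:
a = -0.20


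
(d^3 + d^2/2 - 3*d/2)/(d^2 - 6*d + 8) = d*(2*d^2 + d - 3)/(2*(d^2 - 6*d + 8))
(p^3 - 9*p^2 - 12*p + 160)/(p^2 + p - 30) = (p^2 - 4*p - 32)/(p + 6)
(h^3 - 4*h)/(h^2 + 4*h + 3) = h*(h^2 - 4)/(h^2 + 4*h + 3)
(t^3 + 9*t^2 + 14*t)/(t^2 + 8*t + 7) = t*(t + 2)/(t + 1)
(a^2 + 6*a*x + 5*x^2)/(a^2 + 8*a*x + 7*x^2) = (a + 5*x)/(a + 7*x)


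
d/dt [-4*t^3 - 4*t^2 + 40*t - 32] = -12*t^2 - 8*t + 40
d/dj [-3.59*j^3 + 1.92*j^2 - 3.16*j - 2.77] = -10.77*j^2 + 3.84*j - 3.16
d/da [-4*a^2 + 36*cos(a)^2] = -8*a - 36*sin(2*a)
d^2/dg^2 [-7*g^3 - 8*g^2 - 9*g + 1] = -42*g - 16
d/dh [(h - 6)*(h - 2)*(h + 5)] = 3*h^2 - 6*h - 28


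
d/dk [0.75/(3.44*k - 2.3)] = -2.58/(3.44*k - 2.3)^2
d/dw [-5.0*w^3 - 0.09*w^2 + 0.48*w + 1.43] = -15.0*w^2 - 0.18*w + 0.48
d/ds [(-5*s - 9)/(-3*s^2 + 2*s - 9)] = 3*(-5*s^2 - 18*s + 21)/(9*s^4 - 12*s^3 + 58*s^2 - 36*s + 81)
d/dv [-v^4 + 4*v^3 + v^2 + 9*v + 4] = -4*v^3 + 12*v^2 + 2*v + 9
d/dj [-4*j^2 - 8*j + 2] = -8*j - 8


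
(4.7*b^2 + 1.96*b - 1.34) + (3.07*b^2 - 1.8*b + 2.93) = 7.77*b^2 + 0.16*b + 1.59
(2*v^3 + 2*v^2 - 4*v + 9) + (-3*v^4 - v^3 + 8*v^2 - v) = -3*v^4 + v^3 + 10*v^2 - 5*v + 9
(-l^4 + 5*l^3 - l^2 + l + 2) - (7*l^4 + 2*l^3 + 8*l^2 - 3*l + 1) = -8*l^4 + 3*l^3 - 9*l^2 + 4*l + 1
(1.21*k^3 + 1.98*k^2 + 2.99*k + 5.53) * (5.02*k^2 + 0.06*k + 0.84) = 6.0742*k^5 + 10.0122*k^4 + 16.145*k^3 + 29.6032*k^2 + 2.8434*k + 4.6452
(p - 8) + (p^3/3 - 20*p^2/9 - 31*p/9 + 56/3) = p^3/3 - 20*p^2/9 - 22*p/9 + 32/3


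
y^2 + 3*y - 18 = (y - 3)*(y + 6)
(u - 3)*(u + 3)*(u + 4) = u^3 + 4*u^2 - 9*u - 36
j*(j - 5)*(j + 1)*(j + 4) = j^4 - 21*j^2 - 20*j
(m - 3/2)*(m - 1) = m^2 - 5*m/2 + 3/2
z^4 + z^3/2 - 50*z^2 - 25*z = z*(z + 1/2)*(z - 5*sqrt(2))*(z + 5*sqrt(2))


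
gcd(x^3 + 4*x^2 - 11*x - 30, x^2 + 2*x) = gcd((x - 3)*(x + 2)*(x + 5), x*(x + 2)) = x + 2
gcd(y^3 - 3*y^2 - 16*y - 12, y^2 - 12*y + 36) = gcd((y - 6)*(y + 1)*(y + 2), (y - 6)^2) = y - 6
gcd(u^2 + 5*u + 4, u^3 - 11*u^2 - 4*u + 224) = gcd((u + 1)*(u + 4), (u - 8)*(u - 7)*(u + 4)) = u + 4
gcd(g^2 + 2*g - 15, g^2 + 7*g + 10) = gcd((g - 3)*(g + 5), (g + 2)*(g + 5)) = g + 5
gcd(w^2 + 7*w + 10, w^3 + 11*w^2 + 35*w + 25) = w + 5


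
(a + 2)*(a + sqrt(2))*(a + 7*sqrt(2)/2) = a^3 + 2*a^2 + 9*sqrt(2)*a^2/2 + 7*a + 9*sqrt(2)*a + 14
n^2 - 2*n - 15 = (n - 5)*(n + 3)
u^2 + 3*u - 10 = (u - 2)*(u + 5)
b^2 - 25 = (b - 5)*(b + 5)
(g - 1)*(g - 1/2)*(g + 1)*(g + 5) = g^4 + 9*g^3/2 - 7*g^2/2 - 9*g/2 + 5/2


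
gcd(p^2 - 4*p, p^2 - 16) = p - 4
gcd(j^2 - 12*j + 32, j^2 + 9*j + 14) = 1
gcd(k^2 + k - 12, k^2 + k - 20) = 1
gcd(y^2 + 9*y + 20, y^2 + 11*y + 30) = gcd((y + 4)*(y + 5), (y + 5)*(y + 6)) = y + 5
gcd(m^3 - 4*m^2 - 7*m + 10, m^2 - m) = m - 1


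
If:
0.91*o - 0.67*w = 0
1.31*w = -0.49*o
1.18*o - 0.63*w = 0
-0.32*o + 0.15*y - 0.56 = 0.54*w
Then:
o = 0.00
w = 0.00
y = 3.73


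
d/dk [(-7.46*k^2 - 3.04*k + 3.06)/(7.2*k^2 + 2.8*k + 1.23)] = (1.0*k^2 - 62.4156*k - 12.3072)/(51.84*k^4 + 40.32*k^3 + 25.552*k^2 + 6.888*k + 1.5129)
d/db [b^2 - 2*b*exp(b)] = -2*b*exp(b) + 2*b - 2*exp(b)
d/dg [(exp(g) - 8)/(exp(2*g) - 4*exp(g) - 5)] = (-2*(exp(g) - 8)*(exp(g) - 2) + exp(2*g) - 4*exp(g) - 5)*exp(g)/(-exp(2*g) + 4*exp(g) + 5)^2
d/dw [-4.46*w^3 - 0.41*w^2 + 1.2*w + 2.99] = -13.38*w^2 - 0.82*w + 1.2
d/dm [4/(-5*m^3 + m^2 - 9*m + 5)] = 4*(15*m^2 - 2*m + 9)/(5*m^3 - m^2 + 9*m - 5)^2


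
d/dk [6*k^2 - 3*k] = 12*k - 3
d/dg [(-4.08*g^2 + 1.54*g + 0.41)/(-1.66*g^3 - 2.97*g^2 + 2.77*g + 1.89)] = (-6.7728*g^4 + 5.1128*g^3 - 4.686*g^2 - 12.987*g + 1.7749)/(2.7556*g^6 + 9.8604*g^5 - 0.375499999999997*g^4 - 22.7286*g^3 - 3.5537*g^2 + 10.4706*g + 3.5721)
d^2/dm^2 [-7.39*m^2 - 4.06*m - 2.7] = -14.7800000000000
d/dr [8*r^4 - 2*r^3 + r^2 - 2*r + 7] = 32*r^3 - 6*r^2 + 2*r - 2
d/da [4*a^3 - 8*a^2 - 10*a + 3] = 12*a^2 - 16*a - 10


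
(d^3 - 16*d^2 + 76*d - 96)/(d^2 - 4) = (d^2 - 14*d + 48)/(d + 2)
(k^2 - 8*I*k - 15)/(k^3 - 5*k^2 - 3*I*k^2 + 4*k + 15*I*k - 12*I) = (k - 5*I)/(k^2 - 5*k + 4)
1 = 1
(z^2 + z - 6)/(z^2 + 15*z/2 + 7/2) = 2*(z^2 + z - 6)/(2*z^2 + 15*z + 7)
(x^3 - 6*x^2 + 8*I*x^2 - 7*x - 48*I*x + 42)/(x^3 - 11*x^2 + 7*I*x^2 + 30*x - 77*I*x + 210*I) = (x + I)/(x - 5)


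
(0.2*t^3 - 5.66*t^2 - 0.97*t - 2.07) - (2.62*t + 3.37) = 0.2*t^3 - 5.66*t^2 - 3.59*t - 5.44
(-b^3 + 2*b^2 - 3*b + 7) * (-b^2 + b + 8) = b^5 - 3*b^4 - 3*b^3 + 6*b^2 - 17*b + 56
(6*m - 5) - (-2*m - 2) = 8*m - 3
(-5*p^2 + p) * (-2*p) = 10*p^3 - 2*p^2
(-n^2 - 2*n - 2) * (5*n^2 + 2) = -5*n^4 - 10*n^3 - 12*n^2 - 4*n - 4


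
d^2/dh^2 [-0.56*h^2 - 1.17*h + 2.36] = -1.12000000000000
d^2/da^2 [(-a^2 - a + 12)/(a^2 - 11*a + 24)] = -24/(a^3 - 24*a^2 + 192*a - 512)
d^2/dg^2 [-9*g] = 0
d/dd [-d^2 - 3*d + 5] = -2*d - 3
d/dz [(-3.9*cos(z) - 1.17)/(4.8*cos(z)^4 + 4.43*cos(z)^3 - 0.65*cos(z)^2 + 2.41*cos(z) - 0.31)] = (-56.16*cos(z)^4 - 57.018*cos(z)^3 - 13.0143*cos(z)^2 + 1.521*cos(z) - 4.0287)*sin(z)/(23.04*cos(z)^8 + 42.528*cos(z)^7 + 13.3849*cos(z)^6 + 17.377*cos(z)^5 + 18.7991*cos(z)^4 - 5.8796*cos(z)^3 + 6.2111*cos(z)^2 - 1.4942*cos(z) + 0.0961)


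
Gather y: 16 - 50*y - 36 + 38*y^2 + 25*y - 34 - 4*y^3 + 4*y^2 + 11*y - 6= -4*y^3 + 42*y^2 - 14*y - 60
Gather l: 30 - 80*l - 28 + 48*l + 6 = 8 - 32*l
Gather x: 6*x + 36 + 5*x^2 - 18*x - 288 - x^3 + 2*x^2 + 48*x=-x^3 + 7*x^2 + 36*x - 252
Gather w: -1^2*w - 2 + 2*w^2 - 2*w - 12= 2*w^2 - 3*w - 14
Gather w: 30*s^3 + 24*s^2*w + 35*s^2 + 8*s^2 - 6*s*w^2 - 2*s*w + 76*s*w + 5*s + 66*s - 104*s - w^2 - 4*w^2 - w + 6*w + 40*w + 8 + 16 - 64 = 30*s^3 + 43*s^2 - 33*s + w^2*(-6*s - 5) + w*(24*s^2 + 74*s + 45) - 40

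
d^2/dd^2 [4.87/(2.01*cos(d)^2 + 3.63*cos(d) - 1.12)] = (-78.701148*(1 - cos(d)^2)^2 - 106.598943*cos(d)^3 - 147.375453*cos(d)^2 + 193.398414*cos(d) + 228.970842)/(2.01*cos(d)^2 + 3.63*cos(d) - 1.12)^3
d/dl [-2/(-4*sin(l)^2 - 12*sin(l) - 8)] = -(2*sin(l) + 3)*cos(l)/(2*(sin(l)^2 + 3*sin(l) + 2)^2)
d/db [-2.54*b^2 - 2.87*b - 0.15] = -5.08*b - 2.87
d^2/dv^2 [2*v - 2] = 0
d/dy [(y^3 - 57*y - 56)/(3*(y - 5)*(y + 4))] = (y^4 - 2*y^3 - 3*y^2 + 112*y + 1084)/(3*(y^4 - 2*y^3 - 39*y^2 + 40*y + 400))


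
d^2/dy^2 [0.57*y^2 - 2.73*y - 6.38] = 1.14000000000000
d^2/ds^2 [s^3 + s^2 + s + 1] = 6*s + 2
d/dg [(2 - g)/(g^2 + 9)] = (-g^2 + 2*g*(g - 2) - 9)/(g^2 + 9)^2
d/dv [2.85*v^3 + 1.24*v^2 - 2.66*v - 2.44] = 8.55*v^2 + 2.48*v - 2.66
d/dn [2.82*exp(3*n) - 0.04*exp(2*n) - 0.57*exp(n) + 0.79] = (8.46*exp(2*n) - 0.08*exp(n) - 0.57)*exp(n)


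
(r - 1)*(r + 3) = r^2 + 2*r - 3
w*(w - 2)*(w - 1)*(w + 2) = w^4 - w^3 - 4*w^2 + 4*w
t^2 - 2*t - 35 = (t - 7)*(t + 5)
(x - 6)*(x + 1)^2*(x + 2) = x^4 - 2*x^3 - 19*x^2 - 28*x - 12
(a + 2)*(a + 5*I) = a^2 + 2*a + 5*I*a + 10*I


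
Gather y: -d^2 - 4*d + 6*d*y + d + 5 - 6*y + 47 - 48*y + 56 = -d^2 - 3*d + y*(6*d - 54) + 108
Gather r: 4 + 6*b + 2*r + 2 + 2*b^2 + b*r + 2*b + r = 2*b^2 + 8*b + r*(b + 3) + 6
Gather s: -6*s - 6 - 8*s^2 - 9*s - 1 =-8*s^2 - 15*s - 7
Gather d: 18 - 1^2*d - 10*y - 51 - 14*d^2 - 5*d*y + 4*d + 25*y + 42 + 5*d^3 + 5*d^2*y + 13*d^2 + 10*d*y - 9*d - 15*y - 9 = 5*d^3 + d^2*(5*y - 1) + d*(5*y - 6)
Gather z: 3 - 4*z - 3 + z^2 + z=z^2 - 3*z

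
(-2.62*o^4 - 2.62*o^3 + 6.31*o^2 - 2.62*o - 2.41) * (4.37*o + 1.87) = -11.4494*o^5 - 16.3488*o^4 + 22.6753*o^3 + 0.350299999999999*o^2 - 15.4311*o - 4.5067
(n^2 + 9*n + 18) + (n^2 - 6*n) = 2*n^2 + 3*n + 18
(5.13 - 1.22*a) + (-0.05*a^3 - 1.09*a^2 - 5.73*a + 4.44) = -0.05*a^3 - 1.09*a^2 - 6.95*a + 9.57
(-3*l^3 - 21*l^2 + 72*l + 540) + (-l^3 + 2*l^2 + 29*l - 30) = -4*l^3 - 19*l^2 + 101*l + 510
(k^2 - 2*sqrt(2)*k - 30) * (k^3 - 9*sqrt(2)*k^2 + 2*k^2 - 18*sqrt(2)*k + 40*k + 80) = k^5 - 11*sqrt(2)*k^4 + 2*k^4 - 22*sqrt(2)*k^3 + 46*k^3 + 92*k^2 + 190*sqrt(2)*k^2 - 1200*k + 380*sqrt(2)*k - 2400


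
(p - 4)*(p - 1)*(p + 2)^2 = p^4 - p^3 - 12*p^2 - 4*p + 16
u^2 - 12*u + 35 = (u - 7)*(u - 5)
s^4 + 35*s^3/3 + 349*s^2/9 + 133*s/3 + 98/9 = (s + 1/3)*(s + 2)*(s + 7/3)*(s + 7)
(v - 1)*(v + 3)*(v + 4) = v^3 + 6*v^2 + 5*v - 12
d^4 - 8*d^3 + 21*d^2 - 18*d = d*(d - 3)^2*(d - 2)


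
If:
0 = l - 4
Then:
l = 4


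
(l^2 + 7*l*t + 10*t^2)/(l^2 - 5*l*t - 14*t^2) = (-l - 5*t)/(-l + 7*t)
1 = 1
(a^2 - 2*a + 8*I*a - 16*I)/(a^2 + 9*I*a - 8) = (a - 2)/(a + I)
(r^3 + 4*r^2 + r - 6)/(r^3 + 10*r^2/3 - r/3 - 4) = 3*(r + 2)/(3*r + 4)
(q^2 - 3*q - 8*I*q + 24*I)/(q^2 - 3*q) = (q - 8*I)/q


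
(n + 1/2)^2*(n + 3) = n^3 + 4*n^2 + 13*n/4 + 3/4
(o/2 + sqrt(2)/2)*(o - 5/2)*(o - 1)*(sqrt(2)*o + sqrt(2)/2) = sqrt(2)*o^4/2 - 3*sqrt(2)*o^3/2 + o^3 - 3*o^2 + 3*sqrt(2)*o^2/8 + 3*o/4 + 5*sqrt(2)*o/8 + 5/4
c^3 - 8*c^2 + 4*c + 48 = (c - 6)*(c - 4)*(c + 2)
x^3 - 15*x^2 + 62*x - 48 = (x - 8)*(x - 6)*(x - 1)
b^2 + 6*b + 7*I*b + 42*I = (b + 6)*(b + 7*I)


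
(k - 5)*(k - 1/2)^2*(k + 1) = k^4 - 5*k^3 - 3*k^2/4 + 4*k - 5/4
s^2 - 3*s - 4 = (s - 4)*(s + 1)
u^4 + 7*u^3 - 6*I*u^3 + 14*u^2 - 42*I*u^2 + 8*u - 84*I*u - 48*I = (u + 1)*(u + 2)*(u + 4)*(u - 6*I)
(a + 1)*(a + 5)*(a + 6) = a^3 + 12*a^2 + 41*a + 30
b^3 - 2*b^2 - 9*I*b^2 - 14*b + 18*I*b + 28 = (b - 2)*(b - 7*I)*(b - 2*I)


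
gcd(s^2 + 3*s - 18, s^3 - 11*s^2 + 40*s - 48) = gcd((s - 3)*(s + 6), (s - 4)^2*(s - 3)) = s - 3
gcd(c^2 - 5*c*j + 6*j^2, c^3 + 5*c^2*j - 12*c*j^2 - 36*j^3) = c - 3*j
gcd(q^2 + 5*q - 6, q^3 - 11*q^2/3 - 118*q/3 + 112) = q + 6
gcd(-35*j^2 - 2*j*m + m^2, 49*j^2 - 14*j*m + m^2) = 7*j - m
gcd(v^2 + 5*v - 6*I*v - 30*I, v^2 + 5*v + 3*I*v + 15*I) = v + 5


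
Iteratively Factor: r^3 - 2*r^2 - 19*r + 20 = (r + 4)*(r^2 - 6*r + 5) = (r - 1)*(r + 4)*(r - 5)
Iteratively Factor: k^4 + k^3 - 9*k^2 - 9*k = (k + 1)*(k^3 - 9*k) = (k - 3)*(k + 1)*(k^2 + 3*k) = k*(k - 3)*(k + 1)*(k + 3)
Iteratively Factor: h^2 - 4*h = (h - 4)*(h)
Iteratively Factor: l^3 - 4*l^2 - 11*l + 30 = (l - 2)*(l^2 - 2*l - 15) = (l - 2)*(l + 3)*(l - 5)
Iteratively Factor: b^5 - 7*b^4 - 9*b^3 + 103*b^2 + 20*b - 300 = (b + 2)*(b^4 - 9*b^3 + 9*b^2 + 85*b - 150) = (b - 5)*(b + 2)*(b^3 - 4*b^2 - 11*b + 30) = (b - 5)*(b + 2)*(b + 3)*(b^2 - 7*b + 10) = (b - 5)*(b - 2)*(b + 2)*(b + 3)*(b - 5)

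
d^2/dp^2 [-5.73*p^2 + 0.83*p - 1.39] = -11.4600000000000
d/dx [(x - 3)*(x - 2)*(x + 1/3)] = 3*x^2 - 28*x/3 + 13/3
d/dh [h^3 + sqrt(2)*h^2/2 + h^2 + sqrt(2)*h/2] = 3*h^2 + sqrt(2)*h + 2*h + sqrt(2)/2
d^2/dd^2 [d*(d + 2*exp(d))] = 2*d*exp(d) + 4*exp(d) + 2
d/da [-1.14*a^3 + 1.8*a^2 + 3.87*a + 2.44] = -3.42*a^2 + 3.6*a + 3.87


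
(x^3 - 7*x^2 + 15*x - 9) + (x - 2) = x^3 - 7*x^2 + 16*x - 11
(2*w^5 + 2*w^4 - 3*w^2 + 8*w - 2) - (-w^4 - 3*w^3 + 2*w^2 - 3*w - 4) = 2*w^5 + 3*w^4 + 3*w^3 - 5*w^2 + 11*w + 2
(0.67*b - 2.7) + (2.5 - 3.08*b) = -2.41*b - 0.2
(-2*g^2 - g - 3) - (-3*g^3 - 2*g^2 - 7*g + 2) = 3*g^3 + 6*g - 5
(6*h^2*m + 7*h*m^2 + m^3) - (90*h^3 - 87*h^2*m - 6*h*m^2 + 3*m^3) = -90*h^3 + 93*h^2*m + 13*h*m^2 - 2*m^3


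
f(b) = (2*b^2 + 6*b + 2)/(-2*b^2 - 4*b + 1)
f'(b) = (4*b + 4)*(2*b^2 + 6*b + 2)/(-2*b^2 - 4*b + 1)^2 + (4*b + 6)/(-2*b^2 - 4*b + 1) = 2*(2*b^2 + 6*b + 7)/(4*b^4 + 16*b^3 + 12*b^2 - 8*b + 1)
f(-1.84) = -1.43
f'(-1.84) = 2.16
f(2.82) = -1.33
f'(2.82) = 0.12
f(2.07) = -1.45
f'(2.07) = 0.22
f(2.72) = -1.34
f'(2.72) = 0.13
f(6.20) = -1.15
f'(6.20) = 0.02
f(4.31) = -1.22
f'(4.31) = 0.05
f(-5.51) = -0.79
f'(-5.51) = 0.05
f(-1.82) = -1.39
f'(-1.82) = 1.97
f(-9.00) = -0.88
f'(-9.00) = 0.01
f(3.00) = -1.31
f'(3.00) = 0.10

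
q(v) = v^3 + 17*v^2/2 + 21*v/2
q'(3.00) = 88.50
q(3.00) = 135.00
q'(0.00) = 10.50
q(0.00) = 0.00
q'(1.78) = 50.27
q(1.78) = 51.26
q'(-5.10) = 1.83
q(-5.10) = 34.88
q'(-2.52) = -13.29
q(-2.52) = 11.52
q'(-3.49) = -12.29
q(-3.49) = 24.38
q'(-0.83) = -1.54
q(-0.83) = -3.43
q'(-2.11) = -12.01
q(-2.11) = 6.29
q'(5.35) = 187.32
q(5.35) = 452.60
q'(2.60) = 74.98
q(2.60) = 102.34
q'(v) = 3*v^2 + 17*v + 21/2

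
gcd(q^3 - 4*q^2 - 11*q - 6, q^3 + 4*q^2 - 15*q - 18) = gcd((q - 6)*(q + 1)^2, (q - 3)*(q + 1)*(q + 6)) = q + 1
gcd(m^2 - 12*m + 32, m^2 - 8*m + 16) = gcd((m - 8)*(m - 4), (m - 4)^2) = m - 4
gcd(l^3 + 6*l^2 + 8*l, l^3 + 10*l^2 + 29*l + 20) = l + 4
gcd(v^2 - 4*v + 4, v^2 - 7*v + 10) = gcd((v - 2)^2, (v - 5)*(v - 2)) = v - 2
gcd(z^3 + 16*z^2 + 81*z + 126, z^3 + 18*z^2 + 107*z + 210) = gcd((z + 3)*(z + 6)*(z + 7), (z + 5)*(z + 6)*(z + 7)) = z^2 + 13*z + 42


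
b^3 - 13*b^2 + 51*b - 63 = (b - 7)*(b - 3)^2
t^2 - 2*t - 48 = (t - 8)*(t + 6)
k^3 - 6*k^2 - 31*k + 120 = (k - 8)*(k - 3)*(k + 5)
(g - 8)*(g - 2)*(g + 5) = g^3 - 5*g^2 - 34*g + 80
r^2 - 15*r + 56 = (r - 8)*(r - 7)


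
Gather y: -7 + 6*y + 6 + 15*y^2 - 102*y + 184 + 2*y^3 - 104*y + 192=2*y^3 + 15*y^2 - 200*y + 375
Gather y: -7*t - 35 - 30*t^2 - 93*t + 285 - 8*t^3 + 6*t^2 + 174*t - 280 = -8*t^3 - 24*t^2 + 74*t - 30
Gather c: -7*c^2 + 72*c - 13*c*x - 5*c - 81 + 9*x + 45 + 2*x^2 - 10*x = -7*c^2 + c*(67 - 13*x) + 2*x^2 - x - 36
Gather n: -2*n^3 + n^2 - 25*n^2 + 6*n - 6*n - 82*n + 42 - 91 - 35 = -2*n^3 - 24*n^2 - 82*n - 84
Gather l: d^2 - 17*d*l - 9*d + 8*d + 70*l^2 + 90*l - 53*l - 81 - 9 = d^2 - d + 70*l^2 + l*(37 - 17*d) - 90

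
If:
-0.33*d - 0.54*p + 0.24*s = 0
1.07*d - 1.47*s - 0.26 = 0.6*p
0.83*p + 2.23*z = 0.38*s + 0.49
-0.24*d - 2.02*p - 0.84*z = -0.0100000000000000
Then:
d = 0.69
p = -0.23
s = 0.42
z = 0.38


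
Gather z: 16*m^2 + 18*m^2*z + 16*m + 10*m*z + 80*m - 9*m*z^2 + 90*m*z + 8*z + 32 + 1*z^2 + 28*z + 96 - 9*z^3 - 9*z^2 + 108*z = 16*m^2 + 96*m - 9*z^3 + z^2*(-9*m - 8) + z*(18*m^2 + 100*m + 144) + 128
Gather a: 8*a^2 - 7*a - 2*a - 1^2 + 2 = 8*a^2 - 9*a + 1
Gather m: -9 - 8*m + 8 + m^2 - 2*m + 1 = m^2 - 10*m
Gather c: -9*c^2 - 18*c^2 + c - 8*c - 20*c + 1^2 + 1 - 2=-27*c^2 - 27*c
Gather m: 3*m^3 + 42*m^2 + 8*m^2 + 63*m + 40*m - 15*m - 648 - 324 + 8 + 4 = 3*m^3 + 50*m^2 + 88*m - 960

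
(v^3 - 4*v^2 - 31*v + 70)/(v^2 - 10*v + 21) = (v^2 + 3*v - 10)/(v - 3)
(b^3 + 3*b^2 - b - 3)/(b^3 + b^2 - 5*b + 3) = (b + 1)/(b - 1)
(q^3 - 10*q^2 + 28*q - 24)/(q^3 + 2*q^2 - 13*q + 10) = (q^2 - 8*q + 12)/(q^2 + 4*q - 5)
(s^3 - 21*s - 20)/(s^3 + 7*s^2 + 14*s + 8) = (s - 5)/(s + 2)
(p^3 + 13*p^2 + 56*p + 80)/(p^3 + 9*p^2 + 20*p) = (p + 4)/p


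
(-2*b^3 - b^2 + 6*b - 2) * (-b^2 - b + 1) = 2*b^5 + 3*b^4 - 7*b^3 - 5*b^2 + 8*b - 2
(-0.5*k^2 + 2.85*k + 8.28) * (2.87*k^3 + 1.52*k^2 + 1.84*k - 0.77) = -1.435*k^5 + 7.4195*k^4 + 27.1756*k^3 + 18.2146*k^2 + 13.0407*k - 6.3756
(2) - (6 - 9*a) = 9*a - 4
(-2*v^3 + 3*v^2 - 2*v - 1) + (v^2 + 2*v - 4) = -2*v^3 + 4*v^2 - 5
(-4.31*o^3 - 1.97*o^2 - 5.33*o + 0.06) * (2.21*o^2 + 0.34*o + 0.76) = -9.5251*o^5 - 5.8191*o^4 - 15.7247*o^3 - 3.1768*o^2 - 4.0304*o + 0.0456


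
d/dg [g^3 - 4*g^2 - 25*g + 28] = 3*g^2 - 8*g - 25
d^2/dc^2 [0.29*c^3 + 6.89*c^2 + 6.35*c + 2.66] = 1.74*c + 13.78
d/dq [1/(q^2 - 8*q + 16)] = 2*(4 - q)/(q^2 - 8*q + 16)^2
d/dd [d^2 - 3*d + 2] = 2*d - 3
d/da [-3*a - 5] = -3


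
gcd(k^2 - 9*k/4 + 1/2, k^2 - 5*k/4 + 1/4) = k - 1/4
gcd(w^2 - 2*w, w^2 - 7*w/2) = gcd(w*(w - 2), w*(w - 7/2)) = w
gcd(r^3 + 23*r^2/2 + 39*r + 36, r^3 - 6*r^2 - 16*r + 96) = r + 4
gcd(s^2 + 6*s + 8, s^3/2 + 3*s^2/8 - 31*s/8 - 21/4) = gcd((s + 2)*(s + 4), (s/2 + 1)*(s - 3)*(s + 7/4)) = s + 2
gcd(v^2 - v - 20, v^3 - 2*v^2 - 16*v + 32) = v + 4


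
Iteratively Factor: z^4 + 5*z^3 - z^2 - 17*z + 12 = (z - 1)*(z^3 + 6*z^2 + 5*z - 12) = (z - 1)^2*(z^2 + 7*z + 12) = (z - 1)^2*(z + 4)*(z + 3)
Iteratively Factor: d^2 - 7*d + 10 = (d - 2)*(d - 5)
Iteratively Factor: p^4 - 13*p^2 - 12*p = (p + 1)*(p^3 - p^2 - 12*p) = (p - 4)*(p + 1)*(p^2 + 3*p) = p*(p - 4)*(p + 1)*(p + 3)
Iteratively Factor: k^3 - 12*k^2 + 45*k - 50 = (k - 5)*(k^2 - 7*k + 10) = (k - 5)^2*(k - 2)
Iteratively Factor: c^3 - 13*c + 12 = (c - 1)*(c^2 + c - 12) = (c - 1)*(c + 4)*(c - 3)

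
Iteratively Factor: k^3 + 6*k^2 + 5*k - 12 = (k + 3)*(k^2 + 3*k - 4) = (k - 1)*(k + 3)*(k + 4)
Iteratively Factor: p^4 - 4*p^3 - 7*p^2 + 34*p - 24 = (p - 4)*(p^3 - 7*p + 6) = (p - 4)*(p - 1)*(p^2 + p - 6) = (p - 4)*(p - 1)*(p + 3)*(p - 2)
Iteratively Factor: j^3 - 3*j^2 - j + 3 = (j - 3)*(j^2 - 1) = (j - 3)*(j + 1)*(j - 1)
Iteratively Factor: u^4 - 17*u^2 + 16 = (u + 4)*(u^3 - 4*u^2 - u + 4) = (u - 1)*(u + 4)*(u^2 - 3*u - 4) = (u - 1)*(u + 1)*(u + 4)*(u - 4)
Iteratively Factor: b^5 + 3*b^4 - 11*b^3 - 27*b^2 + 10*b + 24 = (b + 1)*(b^4 + 2*b^3 - 13*b^2 - 14*b + 24) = (b + 1)*(b + 4)*(b^3 - 2*b^2 - 5*b + 6) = (b - 3)*(b + 1)*(b + 4)*(b^2 + b - 2) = (b - 3)*(b - 1)*(b + 1)*(b + 4)*(b + 2)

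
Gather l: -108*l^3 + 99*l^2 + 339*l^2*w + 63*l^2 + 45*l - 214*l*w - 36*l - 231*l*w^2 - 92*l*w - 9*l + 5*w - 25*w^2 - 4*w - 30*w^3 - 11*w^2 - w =-108*l^3 + l^2*(339*w + 162) + l*(-231*w^2 - 306*w) - 30*w^3 - 36*w^2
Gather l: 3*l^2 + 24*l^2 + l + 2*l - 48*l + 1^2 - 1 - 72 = 27*l^2 - 45*l - 72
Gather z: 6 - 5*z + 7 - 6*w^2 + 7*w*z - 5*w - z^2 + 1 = -6*w^2 - 5*w - z^2 + z*(7*w - 5) + 14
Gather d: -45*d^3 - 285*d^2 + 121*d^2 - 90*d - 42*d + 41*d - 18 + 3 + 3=-45*d^3 - 164*d^2 - 91*d - 12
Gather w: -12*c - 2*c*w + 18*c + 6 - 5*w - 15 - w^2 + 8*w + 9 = 6*c - w^2 + w*(3 - 2*c)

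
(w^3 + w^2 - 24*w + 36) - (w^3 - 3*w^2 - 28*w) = 4*w^2 + 4*w + 36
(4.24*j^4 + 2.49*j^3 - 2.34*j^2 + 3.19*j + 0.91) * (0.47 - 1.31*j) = -5.5544*j^5 - 1.2691*j^4 + 4.2357*j^3 - 5.2787*j^2 + 0.3072*j + 0.4277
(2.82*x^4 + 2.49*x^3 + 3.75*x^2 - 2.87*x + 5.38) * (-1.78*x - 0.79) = -5.0196*x^5 - 6.66*x^4 - 8.6421*x^3 + 2.1461*x^2 - 7.3091*x - 4.2502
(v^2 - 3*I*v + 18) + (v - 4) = v^2 + v - 3*I*v + 14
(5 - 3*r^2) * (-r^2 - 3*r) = 3*r^4 + 9*r^3 - 5*r^2 - 15*r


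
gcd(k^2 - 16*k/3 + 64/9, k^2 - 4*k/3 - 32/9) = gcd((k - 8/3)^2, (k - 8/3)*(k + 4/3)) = k - 8/3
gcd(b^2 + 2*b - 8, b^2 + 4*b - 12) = b - 2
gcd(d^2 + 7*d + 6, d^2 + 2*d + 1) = d + 1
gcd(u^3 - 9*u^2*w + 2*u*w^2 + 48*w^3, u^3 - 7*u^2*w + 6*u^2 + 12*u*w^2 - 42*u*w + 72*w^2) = u - 3*w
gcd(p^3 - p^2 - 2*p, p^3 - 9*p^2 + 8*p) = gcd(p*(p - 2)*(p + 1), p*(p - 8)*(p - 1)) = p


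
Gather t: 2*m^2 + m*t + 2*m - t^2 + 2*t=2*m^2 + 2*m - t^2 + t*(m + 2)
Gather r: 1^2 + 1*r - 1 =r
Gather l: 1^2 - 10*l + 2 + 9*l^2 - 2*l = 9*l^2 - 12*l + 3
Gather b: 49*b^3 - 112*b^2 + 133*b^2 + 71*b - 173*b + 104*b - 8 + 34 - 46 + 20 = 49*b^3 + 21*b^2 + 2*b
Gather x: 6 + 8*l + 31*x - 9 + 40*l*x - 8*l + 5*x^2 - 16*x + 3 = 5*x^2 + x*(40*l + 15)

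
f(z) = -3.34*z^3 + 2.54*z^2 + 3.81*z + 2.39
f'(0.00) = 3.81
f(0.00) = 2.39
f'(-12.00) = -1500.03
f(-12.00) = 6093.95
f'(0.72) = 2.27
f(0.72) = 5.20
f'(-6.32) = -428.52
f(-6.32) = 922.90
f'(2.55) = -48.39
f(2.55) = -26.76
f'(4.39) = -167.00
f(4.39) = -214.51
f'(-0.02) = 3.70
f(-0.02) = 2.31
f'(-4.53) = -224.82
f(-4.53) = 347.74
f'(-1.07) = -13.10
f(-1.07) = 5.31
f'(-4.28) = -201.48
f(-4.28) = 294.48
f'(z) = -10.02*z^2 + 5.08*z + 3.81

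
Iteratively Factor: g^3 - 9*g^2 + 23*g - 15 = (g - 5)*(g^2 - 4*g + 3) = (g - 5)*(g - 3)*(g - 1)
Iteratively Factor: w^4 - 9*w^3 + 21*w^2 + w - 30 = (w - 3)*(w^3 - 6*w^2 + 3*w + 10) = (w - 3)*(w - 2)*(w^2 - 4*w - 5) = (w - 3)*(w - 2)*(w + 1)*(w - 5)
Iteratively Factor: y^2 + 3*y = (y + 3)*(y)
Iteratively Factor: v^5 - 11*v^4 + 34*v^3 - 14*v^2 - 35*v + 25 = (v - 1)*(v^4 - 10*v^3 + 24*v^2 + 10*v - 25) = (v - 1)^2*(v^3 - 9*v^2 + 15*v + 25) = (v - 1)^2*(v + 1)*(v^2 - 10*v + 25) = (v - 5)*(v - 1)^2*(v + 1)*(v - 5)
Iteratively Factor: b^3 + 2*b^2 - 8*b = (b - 2)*(b^2 + 4*b) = b*(b - 2)*(b + 4)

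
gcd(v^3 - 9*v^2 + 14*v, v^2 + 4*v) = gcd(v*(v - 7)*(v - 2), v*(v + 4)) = v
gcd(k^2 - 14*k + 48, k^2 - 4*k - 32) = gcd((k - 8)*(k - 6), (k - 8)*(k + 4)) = k - 8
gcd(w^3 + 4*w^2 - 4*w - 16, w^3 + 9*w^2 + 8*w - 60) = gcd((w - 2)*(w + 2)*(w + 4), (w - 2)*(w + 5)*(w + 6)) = w - 2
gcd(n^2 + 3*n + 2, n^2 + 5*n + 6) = n + 2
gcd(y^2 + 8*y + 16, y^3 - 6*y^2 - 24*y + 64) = y + 4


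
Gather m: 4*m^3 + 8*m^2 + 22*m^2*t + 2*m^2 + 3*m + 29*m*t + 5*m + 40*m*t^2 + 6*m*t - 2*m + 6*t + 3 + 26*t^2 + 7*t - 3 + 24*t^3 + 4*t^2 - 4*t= 4*m^3 + m^2*(22*t + 10) + m*(40*t^2 + 35*t + 6) + 24*t^3 + 30*t^2 + 9*t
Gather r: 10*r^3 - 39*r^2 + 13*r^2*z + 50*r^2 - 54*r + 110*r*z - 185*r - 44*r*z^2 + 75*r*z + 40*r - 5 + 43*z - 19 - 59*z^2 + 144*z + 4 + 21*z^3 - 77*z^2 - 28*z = 10*r^3 + r^2*(13*z + 11) + r*(-44*z^2 + 185*z - 199) + 21*z^3 - 136*z^2 + 159*z - 20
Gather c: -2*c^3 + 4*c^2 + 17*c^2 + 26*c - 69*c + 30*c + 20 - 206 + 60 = -2*c^3 + 21*c^2 - 13*c - 126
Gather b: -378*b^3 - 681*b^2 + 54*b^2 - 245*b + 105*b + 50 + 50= -378*b^3 - 627*b^2 - 140*b + 100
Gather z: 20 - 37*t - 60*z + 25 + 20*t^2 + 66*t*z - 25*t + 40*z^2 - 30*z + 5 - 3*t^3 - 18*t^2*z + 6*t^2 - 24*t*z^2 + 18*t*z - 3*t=-3*t^3 + 26*t^2 - 65*t + z^2*(40 - 24*t) + z*(-18*t^2 + 84*t - 90) + 50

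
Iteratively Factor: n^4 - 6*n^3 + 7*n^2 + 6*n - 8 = (n + 1)*(n^3 - 7*n^2 + 14*n - 8) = (n - 2)*(n + 1)*(n^2 - 5*n + 4) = (n - 4)*(n - 2)*(n + 1)*(n - 1)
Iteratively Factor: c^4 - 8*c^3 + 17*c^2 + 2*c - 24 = (c - 4)*(c^3 - 4*c^2 + c + 6) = (c - 4)*(c - 3)*(c^2 - c - 2) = (c - 4)*(c - 3)*(c + 1)*(c - 2)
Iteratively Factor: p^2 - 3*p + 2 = (p - 1)*(p - 2)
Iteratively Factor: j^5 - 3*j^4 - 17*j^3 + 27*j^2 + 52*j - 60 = (j + 3)*(j^4 - 6*j^3 + j^2 + 24*j - 20) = (j - 1)*(j + 3)*(j^3 - 5*j^2 - 4*j + 20) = (j - 2)*(j - 1)*(j + 3)*(j^2 - 3*j - 10) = (j - 5)*(j - 2)*(j - 1)*(j + 3)*(j + 2)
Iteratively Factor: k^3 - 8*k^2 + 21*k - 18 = (k - 3)*(k^2 - 5*k + 6) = (k - 3)*(k - 2)*(k - 3)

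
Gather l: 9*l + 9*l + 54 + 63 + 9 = 18*l + 126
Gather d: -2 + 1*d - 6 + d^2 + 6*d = d^2 + 7*d - 8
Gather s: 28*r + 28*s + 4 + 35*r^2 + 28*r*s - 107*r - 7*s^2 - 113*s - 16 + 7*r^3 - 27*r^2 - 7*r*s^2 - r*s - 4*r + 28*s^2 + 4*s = 7*r^3 + 8*r^2 - 83*r + s^2*(21 - 7*r) + s*(27*r - 81) - 12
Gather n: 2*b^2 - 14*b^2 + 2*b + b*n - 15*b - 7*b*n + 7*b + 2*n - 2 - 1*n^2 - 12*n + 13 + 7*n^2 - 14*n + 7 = -12*b^2 - 6*b + 6*n^2 + n*(-6*b - 24) + 18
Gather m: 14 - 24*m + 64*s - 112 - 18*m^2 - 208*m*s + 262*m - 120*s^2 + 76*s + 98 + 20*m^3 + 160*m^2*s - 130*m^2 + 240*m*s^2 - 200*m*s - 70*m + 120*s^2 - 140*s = 20*m^3 + m^2*(160*s - 148) + m*(240*s^2 - 408*s + 168)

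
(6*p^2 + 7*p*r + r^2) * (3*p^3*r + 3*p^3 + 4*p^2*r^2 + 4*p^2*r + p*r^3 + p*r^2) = 18*p^5*r + 18*p^5 + 45*p^4*r^2 + 45*p^4*r + 37*p^3*r^3 + 37*p^3*r^2 + 11*p^2*r^4 + 11*p^2*r^3 + p*r^5 + p*r^4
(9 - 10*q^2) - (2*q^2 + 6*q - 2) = -12*q^2 - 6*q + 11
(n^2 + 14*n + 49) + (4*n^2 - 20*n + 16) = 5*n^2 - 6*n + 65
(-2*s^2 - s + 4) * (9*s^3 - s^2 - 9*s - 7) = -18*s^5 - 7*s^4 + 55*s^3 + 19*s^2 - 29*s - 28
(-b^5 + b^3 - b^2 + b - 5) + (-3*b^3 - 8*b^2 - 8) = -b^5 - 2*b^3 - 9*b^2 + b - 13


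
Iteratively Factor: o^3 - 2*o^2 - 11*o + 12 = (o - 1)*(o^2 - o - 12) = (o - 4)*(o - 1)*(o + 3)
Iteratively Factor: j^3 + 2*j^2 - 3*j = (j)*(j^2 + 2*j - 3) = j*(j + 3)*(j - 1)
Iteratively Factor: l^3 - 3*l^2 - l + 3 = (l - 1)*(l^2 - 2*l - 3) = (l - 1)*(l + 1)*(l - 3)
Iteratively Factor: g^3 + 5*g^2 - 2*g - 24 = (g - 2)*(g^2 + 7*g + 12) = (g - 2)*(g + 4)*(g + 3)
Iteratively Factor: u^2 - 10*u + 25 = (u - 5)*(u - 5)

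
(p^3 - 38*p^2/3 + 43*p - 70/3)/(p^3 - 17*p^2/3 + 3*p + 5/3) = (3*p^2 - 23*p + 14)/(3*p^2 - 2*p - 1)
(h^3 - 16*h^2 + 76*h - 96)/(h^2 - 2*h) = h - 14 + 48/h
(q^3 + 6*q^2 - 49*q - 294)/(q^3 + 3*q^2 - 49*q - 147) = (q + 6)/(q + 3)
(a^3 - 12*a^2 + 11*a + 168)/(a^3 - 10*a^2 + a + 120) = (a - 7)/(a - 5)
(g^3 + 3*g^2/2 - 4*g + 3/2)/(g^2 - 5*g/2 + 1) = (g^2 + 2*g - 3)/(g - 2)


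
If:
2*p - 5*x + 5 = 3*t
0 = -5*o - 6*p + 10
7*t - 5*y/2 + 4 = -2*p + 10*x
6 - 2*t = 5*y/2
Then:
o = 45*y/4 - 89/5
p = 33/2 - 75*y/8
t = 3 - 5*y/4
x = 29/5 - 3*y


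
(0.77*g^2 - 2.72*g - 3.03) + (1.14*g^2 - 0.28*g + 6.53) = 1.91*g^2 - 3.0*g + 3.5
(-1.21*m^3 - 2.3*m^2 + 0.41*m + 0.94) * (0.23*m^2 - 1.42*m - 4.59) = -0.2783*m^5 + 1.1892*m^4 + 8.9142*m^3 + 10.191*m^2 - 3.2167*m - 4.3146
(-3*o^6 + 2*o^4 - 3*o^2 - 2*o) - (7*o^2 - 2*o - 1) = -3*o^6 + 2*o^4 - 10*o^2 + 1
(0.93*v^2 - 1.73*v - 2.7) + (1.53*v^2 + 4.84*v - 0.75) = 2.46*v^2 + 3.11*v - 3.45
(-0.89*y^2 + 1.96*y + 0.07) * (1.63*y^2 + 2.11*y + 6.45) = -1.4507*y^4 + 1.3169*y^3 - 1.4908*y^2 + 12.7897*y + 0.4515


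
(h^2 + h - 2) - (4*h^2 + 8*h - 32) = -3*h^2 - 7*h + 30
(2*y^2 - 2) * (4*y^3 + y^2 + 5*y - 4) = 8*y^5 + 2*y^4 + 2*y^3 - 10*y^2 - 10*y + 8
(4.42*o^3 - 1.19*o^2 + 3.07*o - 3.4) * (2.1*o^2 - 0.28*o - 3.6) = 9.282*o^5 - 3.7366*o^4 - 9.1318*o^3 - 3.7156*o^2 - 10.1*o + 12.24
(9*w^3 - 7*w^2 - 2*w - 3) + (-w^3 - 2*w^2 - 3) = 8*w^3 - 9*w^2 - 2*w - 6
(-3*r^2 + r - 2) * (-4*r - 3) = 12*r^3 + 5*r^2 + 5*r + 6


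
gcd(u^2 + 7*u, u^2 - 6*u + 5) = 1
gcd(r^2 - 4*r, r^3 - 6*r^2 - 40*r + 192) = r - 4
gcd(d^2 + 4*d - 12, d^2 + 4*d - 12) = d^2 + 4*d - 12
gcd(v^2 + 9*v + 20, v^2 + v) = 1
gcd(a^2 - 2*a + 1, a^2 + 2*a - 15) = 1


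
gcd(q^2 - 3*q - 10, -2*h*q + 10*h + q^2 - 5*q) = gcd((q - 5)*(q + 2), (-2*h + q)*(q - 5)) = q - 5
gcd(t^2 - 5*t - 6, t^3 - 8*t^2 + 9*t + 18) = t^2 - 5*t - 6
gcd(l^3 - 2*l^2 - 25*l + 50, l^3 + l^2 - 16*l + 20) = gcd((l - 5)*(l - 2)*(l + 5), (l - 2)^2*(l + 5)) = l^2 + 3*l - 10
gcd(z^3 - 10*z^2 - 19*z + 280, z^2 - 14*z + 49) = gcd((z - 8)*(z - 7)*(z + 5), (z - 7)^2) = z - 7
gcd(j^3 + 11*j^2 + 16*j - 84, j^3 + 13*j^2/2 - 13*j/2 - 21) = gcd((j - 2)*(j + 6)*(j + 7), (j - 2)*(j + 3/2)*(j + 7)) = j^2 + 5*j - 14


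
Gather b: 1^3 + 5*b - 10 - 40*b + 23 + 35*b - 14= 0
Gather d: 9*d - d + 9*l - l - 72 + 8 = 8*d + 8*l - 64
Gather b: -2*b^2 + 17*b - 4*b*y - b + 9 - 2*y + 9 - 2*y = -2*b^2 + b*(16 - 4*y) - 4*y + 18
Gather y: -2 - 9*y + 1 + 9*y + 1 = 0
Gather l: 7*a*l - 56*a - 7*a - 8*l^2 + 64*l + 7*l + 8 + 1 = -63*a - 8*l^2 + l*(7*a + 71) + 9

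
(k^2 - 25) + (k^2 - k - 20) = 2*k^2 - k - 45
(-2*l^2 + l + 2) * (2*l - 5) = -4*l^3 + 12*l^2 - l - 10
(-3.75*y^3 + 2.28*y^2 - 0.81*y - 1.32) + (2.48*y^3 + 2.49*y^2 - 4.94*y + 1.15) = -1.27*y^3 + 4.77*y^2 - 5.75*y - 0.17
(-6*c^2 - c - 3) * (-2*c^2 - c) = 12*c^4 + 8*c^3 + 7*c^2 + 3*c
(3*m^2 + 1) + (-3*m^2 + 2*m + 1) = 2*m + 2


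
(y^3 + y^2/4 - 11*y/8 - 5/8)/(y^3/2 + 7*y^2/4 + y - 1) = (8*y^3 + 2*y^2 - 11*y - 5)/(2*(2*y^3 + 7*y^2 + 4*y - 4))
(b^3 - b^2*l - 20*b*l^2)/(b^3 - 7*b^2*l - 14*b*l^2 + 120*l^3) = b/(b - 6*l)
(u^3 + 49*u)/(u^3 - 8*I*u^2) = (u^2 + 49)/(u*(u - 8*I))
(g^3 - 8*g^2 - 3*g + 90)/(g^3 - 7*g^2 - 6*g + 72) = (g - 5)/(g - 4)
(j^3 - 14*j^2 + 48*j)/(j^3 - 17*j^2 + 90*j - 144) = j/(j - 3)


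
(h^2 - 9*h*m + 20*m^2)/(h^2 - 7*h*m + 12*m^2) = (h - 5*m)/(h - 3*m)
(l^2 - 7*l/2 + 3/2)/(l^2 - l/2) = (l - 3)/l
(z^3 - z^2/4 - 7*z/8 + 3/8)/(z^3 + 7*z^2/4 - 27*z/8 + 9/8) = (z + 1)/(z + 3)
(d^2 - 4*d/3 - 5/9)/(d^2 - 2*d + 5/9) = (3*d + 1)/(3*d - 1)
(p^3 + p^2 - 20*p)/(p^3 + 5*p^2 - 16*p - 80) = p/(p + 4)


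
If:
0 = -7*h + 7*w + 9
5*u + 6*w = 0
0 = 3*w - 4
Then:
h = 55/21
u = -8/5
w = 4/3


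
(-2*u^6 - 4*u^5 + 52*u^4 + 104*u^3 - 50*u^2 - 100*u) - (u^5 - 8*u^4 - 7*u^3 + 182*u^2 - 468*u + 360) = -2*u^6 - 5*u^5 + 60*u^4 + 111*u^3 - 232*u^2 + 368*u - 360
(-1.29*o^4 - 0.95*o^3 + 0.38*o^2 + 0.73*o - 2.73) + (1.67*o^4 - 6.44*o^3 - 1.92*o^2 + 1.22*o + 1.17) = 0.38*o^4 - 7.39*o^3 - 1.54*o^2 + 1.95*o - 1.56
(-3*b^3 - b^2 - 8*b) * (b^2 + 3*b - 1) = -3*b^5 - 10*b^4 - 8*b^3 - 23*b^2 + 8*b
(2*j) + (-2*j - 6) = -6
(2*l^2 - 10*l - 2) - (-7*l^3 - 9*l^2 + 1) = 7*l^3 + 11*l^2 - 10*l - 3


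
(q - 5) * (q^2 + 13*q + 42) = q^3 + 8*q^2 - 23*q - 210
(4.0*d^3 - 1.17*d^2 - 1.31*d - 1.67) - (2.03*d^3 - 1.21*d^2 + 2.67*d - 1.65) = 1.97*d^3 + 0.04*d^2 - 3.98*d - 0.02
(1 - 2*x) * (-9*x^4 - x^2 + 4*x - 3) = 18*x^5 - 9*x^4 + 2*x^3 - 9*x^2 + 10*x - 3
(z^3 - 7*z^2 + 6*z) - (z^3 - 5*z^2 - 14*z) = -2*z^2 + 20*z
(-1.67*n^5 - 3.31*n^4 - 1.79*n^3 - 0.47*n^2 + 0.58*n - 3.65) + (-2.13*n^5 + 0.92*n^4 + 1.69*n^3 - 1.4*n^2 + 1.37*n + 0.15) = -3.8*n^5 - 2.39*n^4 - 0.1*n^3 - 1.87*n^2 + 1.95*n - 3.5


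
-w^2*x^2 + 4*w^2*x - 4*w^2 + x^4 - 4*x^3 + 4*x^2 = (-w + x)*(w + x)*(x - 2)^2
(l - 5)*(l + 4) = l^2 - l - 20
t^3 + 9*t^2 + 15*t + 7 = (t + 1)^2*(t + 7)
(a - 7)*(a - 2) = a^2 - 9*a + 14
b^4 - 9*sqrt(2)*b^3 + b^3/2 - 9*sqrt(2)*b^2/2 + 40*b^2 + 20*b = b*(b + 1/2)*(b - 5*sqrt(2))*(b - 4*sqrt(2))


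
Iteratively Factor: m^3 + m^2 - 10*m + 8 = (m - 2)*(m^2 + 3*m - 4) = (m - 2)*(m - 1)*(m + 4)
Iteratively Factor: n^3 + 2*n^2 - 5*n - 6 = (n - 2)*(n^2 + 4*n + 3) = (n - 2)*(n + 3)*(n + 1)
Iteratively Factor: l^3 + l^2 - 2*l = (l)*(l^2 + l - 2) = l*(l + 2)*(l - 1)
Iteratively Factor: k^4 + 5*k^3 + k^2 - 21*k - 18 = (k + 1)*(k^3 + 4*k^2 - 3*k - 18) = (k + 1)*(k + 3)*(k^2 + k - 6) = (k - 2)*(k + 1)*(k + 3)*(k + 3)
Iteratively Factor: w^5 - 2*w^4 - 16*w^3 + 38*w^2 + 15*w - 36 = (w - 3)*(w^4 + w^3 - 13*w^2 - w + 12) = (w - 3)*(w - 1)*(w^3 + 2*w^2 - 11*w - 12) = (w - 3)^2*(w - 1)*(w^2 + 5*w + 4) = (w - 3)^2*(w - 1)*(w + 4)*(w + 1)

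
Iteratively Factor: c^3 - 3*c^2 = (c)*(c^2 - 3*c) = c*(c - 3)*(c)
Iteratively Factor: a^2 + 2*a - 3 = (a + 3)*(a - 1)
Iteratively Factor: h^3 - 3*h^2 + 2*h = (h - 1)*(h^2 - 2*h) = h*(h - 1)*(h - 2)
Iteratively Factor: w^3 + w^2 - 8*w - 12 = (w - 3)*(w^2 + 4*w + 4) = (w - 3)*(w + 2)*(w + 2)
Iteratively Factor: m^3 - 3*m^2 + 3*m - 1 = (m - 1)*(m^2 - 2*m + 1) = (m - 1)^2*(m - 1)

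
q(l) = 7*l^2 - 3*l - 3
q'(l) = 14*l - 3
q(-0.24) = -1.88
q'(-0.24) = -6.36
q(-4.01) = 121.59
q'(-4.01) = -59.14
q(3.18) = 58.25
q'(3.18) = 41.52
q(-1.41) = 15.15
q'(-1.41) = -22.74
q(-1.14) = 9.52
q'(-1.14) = -18.96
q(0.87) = -0.31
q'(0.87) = 9.18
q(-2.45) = 46.37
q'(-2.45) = -37.30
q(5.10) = 163.77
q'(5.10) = 68.40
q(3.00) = 51.00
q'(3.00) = 39.00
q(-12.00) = 1041.00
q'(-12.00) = -171.00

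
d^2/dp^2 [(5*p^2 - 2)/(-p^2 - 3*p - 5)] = 6*(5*p^3 + 27*p^2 + 6*p - 39)/(p^6 + 9*p^5 + 42*p^4 + 117*p^3 + 210*p^2 + 225*p + 125)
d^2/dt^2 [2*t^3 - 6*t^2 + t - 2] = 12*t - 12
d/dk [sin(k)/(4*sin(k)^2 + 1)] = (1 - 4*sin(k)^2)*cos(k)/(4*sin(k)^2 + 1)^2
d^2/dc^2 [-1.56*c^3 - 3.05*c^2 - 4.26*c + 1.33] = -9.36*c - 6.1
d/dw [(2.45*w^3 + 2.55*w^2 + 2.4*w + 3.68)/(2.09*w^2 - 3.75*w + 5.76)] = (5.1205*w^4 - 18.375*w^3 + 27.7575*w^2 + 13.9936*w + 27.624)/(4.3681*w^4 - 15.675*w^3 + 38.1393*w^2 - 43.2*w + 33.1776)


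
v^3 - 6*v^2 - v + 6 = (v - 6)*(v - 1)*(v + 1)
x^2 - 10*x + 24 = (x - 6)*(x - 4)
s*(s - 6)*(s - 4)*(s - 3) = s^4 - 13*s^3 + 54*s^2 - 72*s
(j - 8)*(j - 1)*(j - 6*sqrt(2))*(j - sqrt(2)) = j^4 - 7*sqrt(2)*j^3 - 9*j^3 + 20*j^2 + 63*sqrt(2)*j^2 - 108*j - 56*sqrt(2)*j + 96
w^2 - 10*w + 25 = (w - 5)^2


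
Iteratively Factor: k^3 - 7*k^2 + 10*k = (k - 5)*(k^2 - 2*k) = (k - 5)*(k - 2)*(k)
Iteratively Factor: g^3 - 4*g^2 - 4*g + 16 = (g + 2)*(g^2 - 6*g + 8) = (g - 2)*(g + 2)*(g - 4)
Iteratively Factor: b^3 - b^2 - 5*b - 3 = (b - 3)*(b^2 + 2*b + 1) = (b - 3)*(b + 1)*(b + 1)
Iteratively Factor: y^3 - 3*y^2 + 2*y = (y - 1)*(y^2 - 2*y) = (y - 2)*(y - 1)*(y)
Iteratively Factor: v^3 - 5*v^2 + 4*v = (v - 1)*(v^2 - 4*v) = v*(v - 1)*(v - 4)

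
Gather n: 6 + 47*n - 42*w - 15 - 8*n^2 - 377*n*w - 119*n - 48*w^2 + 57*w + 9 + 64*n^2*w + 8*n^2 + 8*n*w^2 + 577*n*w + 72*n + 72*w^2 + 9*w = 64*n^2*w + n*(8*w^2 + 200*w) + 24*w^2 + 24*w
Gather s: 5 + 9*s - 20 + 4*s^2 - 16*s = 4*s^2 - 7*s - 15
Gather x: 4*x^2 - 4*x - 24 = 4*x^2 - 4*x - 24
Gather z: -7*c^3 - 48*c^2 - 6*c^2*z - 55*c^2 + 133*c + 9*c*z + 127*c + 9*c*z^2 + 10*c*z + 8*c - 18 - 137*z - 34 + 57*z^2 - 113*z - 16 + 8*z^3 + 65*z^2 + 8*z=-7*c^3 - 103*c^2 + 268*c + 8*z^3 + z^2*(9*c + 122) + z*(-6*c^2 + 19*c - 242) - 68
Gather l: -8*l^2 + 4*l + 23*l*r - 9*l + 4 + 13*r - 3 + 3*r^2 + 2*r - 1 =-8*l^2 + l*(23*r - 5) + 3*r^2 + 15*r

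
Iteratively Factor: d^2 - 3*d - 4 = (d + 1)*(d - 4)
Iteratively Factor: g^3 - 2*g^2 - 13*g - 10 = (g + 1)*(g^2 - 3*g - 10) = (g + 1)*(g + 2)*(g - 5)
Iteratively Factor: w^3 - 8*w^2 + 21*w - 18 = (w - 3)*(w^2 - 5*w + 6) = (w - 3)*(w - 2)*(w - 3)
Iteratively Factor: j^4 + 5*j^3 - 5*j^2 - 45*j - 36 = (j + 1)*(j^3 + 4*j^2 - 9*j - 36) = (j - 3)*(j + 1)*(j^2 + 7*j + 12) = (j - 3)*(j + 1)*(j + 4)*(j + 3)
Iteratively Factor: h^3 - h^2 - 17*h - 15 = (h - 5)*(h^2 + 4*h + 3) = (h - 5)*(h + 3)*(h + 1)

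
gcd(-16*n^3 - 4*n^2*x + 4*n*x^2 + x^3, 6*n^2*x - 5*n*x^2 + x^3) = -2*n + x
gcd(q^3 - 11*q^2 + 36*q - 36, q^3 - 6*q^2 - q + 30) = q - 3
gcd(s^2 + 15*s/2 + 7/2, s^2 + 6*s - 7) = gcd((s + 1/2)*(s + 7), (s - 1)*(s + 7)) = s + 7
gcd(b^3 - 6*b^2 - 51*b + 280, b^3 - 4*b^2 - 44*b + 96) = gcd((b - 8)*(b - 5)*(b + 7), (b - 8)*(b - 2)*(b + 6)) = b - 8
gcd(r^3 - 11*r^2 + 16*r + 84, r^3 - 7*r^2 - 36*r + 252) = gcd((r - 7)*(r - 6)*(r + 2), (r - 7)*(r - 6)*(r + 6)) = r^2 - 13*r + 42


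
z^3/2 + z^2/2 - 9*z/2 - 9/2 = (z/2 + 1/2)*(z - 3)*(z + 3)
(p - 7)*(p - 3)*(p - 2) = p^3 - 12*p^2 + 41*p - 42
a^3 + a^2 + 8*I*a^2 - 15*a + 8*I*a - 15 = (a + 1)*(a + 3*I)*(a + 5*I)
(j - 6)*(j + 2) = j^2 - 4*j - 12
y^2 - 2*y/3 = y*(y - 2/3)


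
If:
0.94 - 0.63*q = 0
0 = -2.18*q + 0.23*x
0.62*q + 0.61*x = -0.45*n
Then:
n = -21.23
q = 1.49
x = 14.14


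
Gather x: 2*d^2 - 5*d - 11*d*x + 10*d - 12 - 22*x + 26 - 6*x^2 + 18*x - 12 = 2*d^2 + 5*d - 6*x^2 + x*(-11*d - 4) + 2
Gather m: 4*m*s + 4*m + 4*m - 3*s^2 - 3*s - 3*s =m*(4*s + 8) - 3*s^2 - 6*s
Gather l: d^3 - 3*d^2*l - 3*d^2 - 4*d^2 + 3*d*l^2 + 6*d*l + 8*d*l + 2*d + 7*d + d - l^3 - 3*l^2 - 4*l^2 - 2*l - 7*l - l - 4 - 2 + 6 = d^3 - 7*d^2 + 10*d - l^3 + l^2*(3*d - 7) + l*(-3*d^2 + 14*d - 10)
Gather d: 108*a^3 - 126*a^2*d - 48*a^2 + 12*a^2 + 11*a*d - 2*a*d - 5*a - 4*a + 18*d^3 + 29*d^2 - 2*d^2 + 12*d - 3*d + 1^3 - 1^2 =108*a^3 - 36*a^2 - 9*a + 18*d^3 + 27*d^2 + d*(-126*a^2 + 9*a + 9)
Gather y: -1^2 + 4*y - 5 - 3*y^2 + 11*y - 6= -3*y^2 + 15*y - 12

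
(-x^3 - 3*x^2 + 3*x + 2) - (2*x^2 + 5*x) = -x^3 - 5*x^2 - 2*x + 2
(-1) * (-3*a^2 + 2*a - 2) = 3*a^2 - 2*a + 2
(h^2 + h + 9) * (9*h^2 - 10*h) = 9*h^4 - h^3 + 71*h^2 - 90*h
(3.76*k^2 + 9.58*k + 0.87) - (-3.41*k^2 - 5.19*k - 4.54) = 7.17*k^2 + 14.77*k + 5.41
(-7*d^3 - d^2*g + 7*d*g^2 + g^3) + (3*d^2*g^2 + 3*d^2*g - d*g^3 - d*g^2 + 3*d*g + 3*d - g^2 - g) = -7*d^3 + 3*d^2*g^2 + 2*d^2*g - d*g^3 + 6*d*g^2 + 3*d*g + 3*d + g^3 - g^2 - g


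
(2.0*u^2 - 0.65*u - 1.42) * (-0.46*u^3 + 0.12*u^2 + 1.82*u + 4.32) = -0.92*u^5 + 0.539*u^4 + 4.2152*u^3 + 7.2866*u^2 - 5.3924*u - 6.1344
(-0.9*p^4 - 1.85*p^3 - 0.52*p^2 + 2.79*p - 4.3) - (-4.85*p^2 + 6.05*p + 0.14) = -0.9*p^4 - 1.85*p^3 + 4.33*p^2 - 3.26*p - 4.44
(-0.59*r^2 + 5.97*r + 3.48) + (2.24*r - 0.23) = -0.59*r^2 + 8.21*r + 3.25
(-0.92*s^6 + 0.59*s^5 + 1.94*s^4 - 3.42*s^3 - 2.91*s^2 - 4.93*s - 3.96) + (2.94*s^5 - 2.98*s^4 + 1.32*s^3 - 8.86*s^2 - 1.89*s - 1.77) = -0.92*s^6 + 3.53*s^5 - 1.04*s^4 - 2.1*s^3 - 11.77*s^2 - 6.82*s - 5.73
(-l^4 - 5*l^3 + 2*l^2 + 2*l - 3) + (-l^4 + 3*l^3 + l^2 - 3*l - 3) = -2*l^4 - 2*l^3 + 3*l^2 - l - 6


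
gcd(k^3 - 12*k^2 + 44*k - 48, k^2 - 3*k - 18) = k - 6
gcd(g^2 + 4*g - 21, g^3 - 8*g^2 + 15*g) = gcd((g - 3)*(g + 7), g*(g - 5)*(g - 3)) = g - 3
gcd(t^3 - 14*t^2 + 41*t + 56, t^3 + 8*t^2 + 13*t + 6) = t + 1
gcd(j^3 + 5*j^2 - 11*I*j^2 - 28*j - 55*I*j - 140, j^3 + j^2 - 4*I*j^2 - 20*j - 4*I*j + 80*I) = j^2 + j*(5 - 4*I) - 20*I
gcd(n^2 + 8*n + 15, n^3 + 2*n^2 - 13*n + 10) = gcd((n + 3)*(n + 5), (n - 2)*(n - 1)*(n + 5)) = n + 5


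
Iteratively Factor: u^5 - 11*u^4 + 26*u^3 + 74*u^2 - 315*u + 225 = (u - 5)*(u^4 - 6*u^3 - 4*u^2 + 54*u - 45) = (u - 5)^2*(u^3 - u^2 - 9*u + 9) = (u - 5)^2*(u - 3)*(u^2 + 2*u - 3) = (u - 5)^2*(u - 3)*(u - 1)*(u + 3)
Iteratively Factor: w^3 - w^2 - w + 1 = (w + 1)*(w^2 - 2*w + 1) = (w - 1)*(w + 1)*(w - 1)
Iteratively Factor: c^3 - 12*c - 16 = (c + 2)*(c^2 - 2*c - 8) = (c - 4)*(c + 2)*(c + 2)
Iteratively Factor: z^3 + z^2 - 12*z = (z - 3)*(z^2 + 4*z) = z*(z - 3)*(z + 4)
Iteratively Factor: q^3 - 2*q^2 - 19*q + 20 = (q + 4)*(q^2 - 6*q + 5) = (q - 5)*(q + 4)*(q - 1)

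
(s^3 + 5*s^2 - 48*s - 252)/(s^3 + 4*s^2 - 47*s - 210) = (s + 6)/(s + 5)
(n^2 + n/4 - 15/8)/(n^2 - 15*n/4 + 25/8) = (2*n + 3)/(2*n - 5)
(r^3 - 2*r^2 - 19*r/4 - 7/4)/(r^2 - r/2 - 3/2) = (4*r^2 - 12*r - 7)/(2*(2*r - 3))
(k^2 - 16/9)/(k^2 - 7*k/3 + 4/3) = (k + 4/3)/(k - 1)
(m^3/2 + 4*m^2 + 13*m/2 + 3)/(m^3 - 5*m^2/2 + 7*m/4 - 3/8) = 4*(m^3 + 8*m^2 + 13*m + 6)/(8*m^3 - 20*m^2 + 14*m - 3)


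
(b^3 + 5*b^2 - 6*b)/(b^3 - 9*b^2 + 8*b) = (b + 6)/(b - 8)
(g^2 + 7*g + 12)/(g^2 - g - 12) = (g + 4)/(g - 4)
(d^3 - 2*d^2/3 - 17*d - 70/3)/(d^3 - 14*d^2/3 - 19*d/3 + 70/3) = (d + 2)/(d - 2)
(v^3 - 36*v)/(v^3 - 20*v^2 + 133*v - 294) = v*(v + 6)/(v^2 - 14*v + 49)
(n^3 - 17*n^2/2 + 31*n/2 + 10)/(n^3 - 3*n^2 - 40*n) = (-2*n^3 + 17*n^2 - 31*n - 20)/(2*n*(-n^2 + 3*n + 40))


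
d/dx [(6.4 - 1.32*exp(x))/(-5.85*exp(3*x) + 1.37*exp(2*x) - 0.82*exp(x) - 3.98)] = (-15.444*exp(3*x) + 114.1284*exp(2*x) - 17.536*exp(x) + 10.5016)*exp(x)/(34.2225*exp(6*x) - 16.029*exp(5*x) + 11.4709*exp(4*x) + 44.3192*exp(3*x) - 10.2328*exp(2*x) + 6.5272*exp(x) + 15.8404)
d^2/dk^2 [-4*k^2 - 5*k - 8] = -8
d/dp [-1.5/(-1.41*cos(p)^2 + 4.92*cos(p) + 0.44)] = (4.23*cos(p) - 7.38)*sin(p)/(-1.41*cos(p)^2 + 4.92*cos(p) + 0.44)^2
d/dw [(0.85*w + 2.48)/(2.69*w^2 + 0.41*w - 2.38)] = (2.2865*w^2 + 0.3485*w - (0.85*w + 2.48)*(5.38*w + 0.41) - 2.023)/(2.69*w^2 + 0.41*w - 2.38)^2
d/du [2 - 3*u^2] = -6*u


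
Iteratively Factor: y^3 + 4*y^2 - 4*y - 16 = (y + 4)*(y^2 - 4) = (y + 2)*(y + 4)*(y - 2)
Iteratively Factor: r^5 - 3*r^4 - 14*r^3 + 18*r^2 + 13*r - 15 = (r - 5)*(r^4 + 2*r^3 - 4*r^2 - 2*r + 3) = (r - 5)*(r + 1)*(r^3 + r^2 - 5*r + 3) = (r - 5)*(r - 1)*(r + 1)*(r^2 + 2*r - 3) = (r - 5)*(r - 1)^2*(r + 1)*(r + 3)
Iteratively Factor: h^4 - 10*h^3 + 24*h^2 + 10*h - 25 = (h - 5)*(h^3 - 5*h^2 - h + 5) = (h - 5)*(h - 1)*(h^2 - 4*h - 5) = (h - 5)^2*(h - 1)*(h + 1)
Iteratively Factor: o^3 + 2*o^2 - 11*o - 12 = (o + 4)*(o^2 - 2*o - 3) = (o - 3)*(o + 4)*(o + 1)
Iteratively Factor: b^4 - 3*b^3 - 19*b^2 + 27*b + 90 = (b - 5)*(b^3 + 2*b^2 - 9*b - 18) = (b - 5)*(b + 2)*(b^2 - 9) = (b - 5)*(b + 2)*(b + 3)*(b - 3)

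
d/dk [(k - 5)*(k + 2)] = 2*k - 3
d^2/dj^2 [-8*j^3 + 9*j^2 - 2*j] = 18 - 48*j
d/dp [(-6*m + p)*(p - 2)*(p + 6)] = -12*m*p - 24*m + 3*p^2 + 8*p - 12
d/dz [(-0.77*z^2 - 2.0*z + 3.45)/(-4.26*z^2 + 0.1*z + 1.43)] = (-8.597*z^2 + 27.1918*z - 3.205)/(18.1476*z^4 - 0.852*z^3 - 12.1736*z^2 + 0.286*z + 2.0449)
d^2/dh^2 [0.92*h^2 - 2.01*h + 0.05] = 1.84000000000000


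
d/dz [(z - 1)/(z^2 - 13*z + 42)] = (z^2 - 13*z - (z - 1)*(2*z - 13) + 42)/(z^2 - 13*z + 42)^2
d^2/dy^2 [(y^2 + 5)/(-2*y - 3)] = -58/(8*y^3 + 36*y^2 + 54*y + 27)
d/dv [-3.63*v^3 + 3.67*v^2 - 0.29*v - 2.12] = -10.89*v^2 + 7.34*v - 0.29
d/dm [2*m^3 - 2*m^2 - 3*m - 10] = 6*m^2 - 4*m - 3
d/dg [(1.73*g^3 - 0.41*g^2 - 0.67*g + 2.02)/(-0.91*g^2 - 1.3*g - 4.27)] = (-1.5743*g^4 - 4.498*g^3 - 22.238*g^2 + 7.1778*g + 5.4869)/(0.8281*g^4 + 2.366*g^3 + 9.4614*g^2 + 11.102*g + 18.2329)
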